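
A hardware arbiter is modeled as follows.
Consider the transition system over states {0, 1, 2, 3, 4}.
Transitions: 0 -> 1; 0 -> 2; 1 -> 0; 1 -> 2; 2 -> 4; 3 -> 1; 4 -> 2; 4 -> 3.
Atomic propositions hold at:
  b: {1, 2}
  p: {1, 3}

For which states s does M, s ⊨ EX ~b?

{1, 2, 4}

Sat(~b) = {0, 3, 4}
Sat(EX ~b) = {s : some successor in {0, 3, 4}} = {1, 2, 4}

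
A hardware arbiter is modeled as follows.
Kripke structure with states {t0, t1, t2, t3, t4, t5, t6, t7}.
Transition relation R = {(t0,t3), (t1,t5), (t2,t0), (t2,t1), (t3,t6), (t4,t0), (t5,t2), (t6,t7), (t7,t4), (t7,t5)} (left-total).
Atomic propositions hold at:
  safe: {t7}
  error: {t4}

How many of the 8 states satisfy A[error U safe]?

1

A[error U safe]: least fixpoint, start Z0 = Sat(safe) = {t7}, add states in Sat(error) with every successor in Z. Already a fixed point.
Sat(A[error U safe]) = {t7}
|Sat(A[error U safe])| = |{t7}| = 1.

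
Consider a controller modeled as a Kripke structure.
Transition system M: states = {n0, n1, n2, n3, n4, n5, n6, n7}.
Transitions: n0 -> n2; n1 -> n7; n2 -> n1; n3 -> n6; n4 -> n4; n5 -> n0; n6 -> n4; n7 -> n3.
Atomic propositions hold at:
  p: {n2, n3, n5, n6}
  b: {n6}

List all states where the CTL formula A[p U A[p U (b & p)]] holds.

Sat(b & p) = {n6}
A[p U (b & p)]: least fixpoint, start Z0 = Sat((b & p)) = {n6}, add states in Sat(p) with every successor in Z. Z1 = {n3, n6}; fixed.
Sat(A[p U (b & p)]) = {n3, n6}
A[p U A[p U (b & p)]]: least fixpoint, start Z0 = Sat(A[p U (b & p)]) = {n3, n6}, add states in Sat(p) with every successor in Z. Already a fixed point.
Sat(A[p U A[p U (b & p)]]) = {n3, n6}

{n3, n6}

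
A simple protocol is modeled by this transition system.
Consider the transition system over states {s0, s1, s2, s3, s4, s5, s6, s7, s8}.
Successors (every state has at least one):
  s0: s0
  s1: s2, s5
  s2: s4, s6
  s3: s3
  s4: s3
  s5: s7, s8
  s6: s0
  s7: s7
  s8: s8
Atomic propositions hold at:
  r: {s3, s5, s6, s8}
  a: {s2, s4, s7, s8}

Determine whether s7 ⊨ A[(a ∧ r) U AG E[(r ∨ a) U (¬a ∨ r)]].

No

Sat(a ∧ r) = {s8}
Sat(r ∨ a) = {s2, s3, s4, s5, s6, s7, s8}
Sat(¬a) = {s0, s1, s3, s5, s6}
Sat(¬a ∨ r) = {s0, s1, s3, s5, s6, s8}
E[(r ∨ a) U (¬a ∨ r)]: least fixpoint, start Z0 = Sat((¬a ∨ r)) = {s0, s1, s3, s5, s6, s8}, add states in Sat(r ∨ a) with some successor in Z. Z1 = {s0, s1, s2, s3, s4, s5, s6, s8}; fixed.
Sat(E[(r ∨ a) U (¬a ∨ r)]) = {s0, s1, s2, s3, s4, s5, s6, s8}
AG E[(r ∨ a) U (¬a ∨ r)]: greatest fixpoint, start Z0 = {s0, s1, s2, s3, s4, s5, s6, s8}, keep only states in Sat with every successor in Z. Z1 = {s0, s1, s2, s3, s4, s6, s8}; Z2 = {s0, s2, s3, s4, s6, s8}; fixed.
Sat(AG E[(r ∨ a) U (¬a ∨ r)]) = {s0, s2, s3, s4, s6, s8}
A[(a ∧ r) U AG E[(r ∨ a) U (¬a ∨ r)]]: least fixpoint, start Z0 = Sat(AG E[(r ∨ a) U (¬a ∨ r)]) = {s0, s2, s3, s4, s6, s8}, add states in Sat(a ∧ r) with every successor in Z. Already a fixed point.
Sat(A[(a ∧ r) U AG E[(r ∨ a) U (¬a ∨ r)]]) = {s0, s2, s3, s4, s6, s8}
s7 ∉ Sat(A[(a ∧ r) U AG E[(r ∨ a) U (¬a ∨ r)]]) = {s0, s2, s3, s4, s6, s8}, so the formula does not hold at s7.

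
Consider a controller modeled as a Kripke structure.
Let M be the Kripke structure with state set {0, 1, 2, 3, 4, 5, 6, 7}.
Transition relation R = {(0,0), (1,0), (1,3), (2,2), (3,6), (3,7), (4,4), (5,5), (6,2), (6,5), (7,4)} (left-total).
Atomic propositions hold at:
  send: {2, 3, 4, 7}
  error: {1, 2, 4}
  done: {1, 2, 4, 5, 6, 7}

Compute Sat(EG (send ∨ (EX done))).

Sat(EX done) = {s : some successor in {1, 2, 4, 5, 6, 7}} = {2, 3, 4, 5, 6, 7}
Sat(send ∨ (EX done)) = {2, 3, 4, 5, 6, 7}
EG (send ∨ (EX done)): greatest fixpoint, start Z0 = {2, 3, 4, 5, 6, 7}, keep only states in Sat with some successor in Z. Already a fixed point.
Sat(EG (send ∨ (EX done))) = {2, 3, 4, 5, 6, 7}

{2, 3, 4, 5, 6, 7}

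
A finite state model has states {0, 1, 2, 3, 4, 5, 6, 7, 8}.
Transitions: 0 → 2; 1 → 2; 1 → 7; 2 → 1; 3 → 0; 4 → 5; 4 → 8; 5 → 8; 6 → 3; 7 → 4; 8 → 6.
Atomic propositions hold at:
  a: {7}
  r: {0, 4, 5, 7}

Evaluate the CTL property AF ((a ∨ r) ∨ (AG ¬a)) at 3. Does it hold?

Sat(a ∨ r) = {0, 4, 5, 7}
Sat(¬a) = {0, 1, 2, 3, 4, 5, 6, 8}
AG ¬a: greatest fixpoint, start Z0 = {0, 1, 2, 3, 4, 5, 6, 8}, keep only states in Sat with every successor in Z. Z1 = {0, 2, 3, 4, 5, 6, 8}; Z2 = {0, 3, 4, 5, 6, 8}; Z3 = {3, 4, 5, 6, 8}; Z4 = {4, 5, 6, 8}; Z5 = {4, 5, 8}; Z6 = {4, 5}; Z7 = ∅; fixed.
Sat(AG ¬a) = ∅
Sat((a ∨ r) ∨ (AG ¬a)) = {0, 4, 5, 7}
AF ((a ∨ r) ∨ (AG ¬a)): least fixpoint, start Z0 = {0, 4, 5, 7}, add states with every successor in Z. Z1 = {0, 3, 4, 5, 7}; Z2 = {0, 3, 4, 5, 6, 7}; Z3 = {0, 3, 4, 5, 6, 7, 8}; fixed.
Sat(AF ((a ∨ r) ∨ (AG ¬a))) = {0, 3, 4, 5, 6, 7, 8}
3 ∈ Sat(AF ((a ∨ r) ∨ (AG ¬a))) = {0, 3, 4, 5, 6, 7, 8}, so the formula holds at 3.

Yes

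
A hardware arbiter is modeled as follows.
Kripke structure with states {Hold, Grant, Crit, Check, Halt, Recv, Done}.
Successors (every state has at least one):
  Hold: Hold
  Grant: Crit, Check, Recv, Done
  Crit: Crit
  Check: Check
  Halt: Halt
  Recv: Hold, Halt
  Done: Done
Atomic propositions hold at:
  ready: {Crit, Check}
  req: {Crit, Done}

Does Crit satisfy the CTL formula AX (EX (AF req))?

Yes

AF req: least fixpoint, start Z0 = {Crit, Done}, add states with every successor in Z. Already a fixed point.
Sat(AF req) = {Crit, Done}
Sat(EX (AF req)) = {s : some successor in {Crit, Done}} = {Grant, Crit, Done}
Sat(AX (EX (AF req))) = {s : every successor in {Grant, Crit, Done}} = {Crit, Done}
Crit ∈ Sat(AX (EX (AF req))) = {Crit, Done}, so the formula holds at Crit.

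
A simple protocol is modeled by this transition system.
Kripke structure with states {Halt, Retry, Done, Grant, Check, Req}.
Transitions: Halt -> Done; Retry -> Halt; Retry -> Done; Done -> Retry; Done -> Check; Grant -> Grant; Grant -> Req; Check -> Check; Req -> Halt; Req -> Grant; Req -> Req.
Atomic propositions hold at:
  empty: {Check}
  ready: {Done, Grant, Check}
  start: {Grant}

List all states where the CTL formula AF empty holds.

{Check}

AF empty: least fixpoint, start Z0 = {Check}, add states with every successor in Z. Already a fixed point.
Sat(AF empty) = {Check}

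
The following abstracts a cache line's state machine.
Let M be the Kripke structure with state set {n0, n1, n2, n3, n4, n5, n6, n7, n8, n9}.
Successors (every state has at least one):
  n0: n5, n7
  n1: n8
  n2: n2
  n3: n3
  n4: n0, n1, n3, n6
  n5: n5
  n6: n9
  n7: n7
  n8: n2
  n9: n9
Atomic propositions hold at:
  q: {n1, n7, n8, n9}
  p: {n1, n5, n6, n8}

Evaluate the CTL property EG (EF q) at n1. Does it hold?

No

EF q: least fixpoint, start Z0 = {n1, n7, n8, n9}, add states with some successor in Z. Z1 = {n0, n1, n4, n6, n7, n8, n9}; fixed.
Sat(EF q) = {n0, n1, n4, n6, n7, n8, n9}
EG (EF q): greatest fixpoint, start Z0 = {n0, n1, n4, n6, n7, n8, n9}, keep only states in Sat with some successor in Z. Z1 = {n0, n1, n4, n6, n7, n9}; Z2 = {n0, n4, n6, n7, n9}; fixed.
Sat(EG (EF q)) = {n0, n4, n6, n7, n9}
n1 ∉ Sat(EG (EF q)) = {n0, n4, n6, n7, n9}, so the formula does not hold at n1.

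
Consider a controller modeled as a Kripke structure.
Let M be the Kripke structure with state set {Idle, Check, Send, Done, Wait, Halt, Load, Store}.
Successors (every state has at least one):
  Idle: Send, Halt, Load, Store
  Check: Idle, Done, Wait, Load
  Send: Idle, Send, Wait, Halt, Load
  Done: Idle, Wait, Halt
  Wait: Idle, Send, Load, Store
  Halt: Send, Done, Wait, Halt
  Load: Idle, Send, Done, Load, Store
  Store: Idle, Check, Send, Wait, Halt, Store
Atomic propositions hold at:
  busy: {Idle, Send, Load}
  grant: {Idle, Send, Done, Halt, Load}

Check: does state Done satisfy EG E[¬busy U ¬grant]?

Sat(¬busy) = {Check, Done, Wait, Halt, Store}
Sat(¬grant) = {Check, Wait, Store}
E[¬busy U ¬grant]: least fixpoint, start Z0 = Sat(¬grant) = {Check, Wait, Store}, add states in Sat(¬busy) with some successor in Z. Z1 = {Check, Done, Wait, Halt, Store}; fixed.
Sat(E[¬busy U ¬grant]) = {Check, Done, Wait, Halt, Store}
EG E[¬busy U ¬grant]: greatest fixpoint, start Z0 = {Check, Done, Wait, Halt, Store}, keep only states in Sat with some successor in Z. Already a fixed point.
Sat(EG E[¬busy U ¬grant]) = {Check, Done, Wait, Halt, Store}
Done ∈ Sat(EG E[¬busy U ¬grant]) = {Check, Done, Wait, Halt, Store}, so the formula holds at Done.

Yes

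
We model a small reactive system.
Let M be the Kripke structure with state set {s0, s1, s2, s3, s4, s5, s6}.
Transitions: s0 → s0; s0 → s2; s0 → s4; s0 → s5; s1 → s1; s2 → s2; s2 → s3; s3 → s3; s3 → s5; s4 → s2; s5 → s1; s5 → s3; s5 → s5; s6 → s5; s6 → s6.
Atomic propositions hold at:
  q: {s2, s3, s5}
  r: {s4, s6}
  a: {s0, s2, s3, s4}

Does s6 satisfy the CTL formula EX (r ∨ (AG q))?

AG q: greatest fixpoint, start Z0 = {s2, s3, s5}, keep only states in Sat with every successor in Z. Z1 = {s2, s3}; Z2 = {s2}; Z3 = ∅; fixed.
Sat(AG q) = ∅
Sat(r ∨ (AG q)) = {s4, s6}
Sat(EX (r ∨ (AG q))) = {s : some successor in {s4, s6}} = {s0, s6}
s6 ∈ Sat(EX (r ∨ (AG q))) = {s0, s6}, so the formula holds at s6.

Yes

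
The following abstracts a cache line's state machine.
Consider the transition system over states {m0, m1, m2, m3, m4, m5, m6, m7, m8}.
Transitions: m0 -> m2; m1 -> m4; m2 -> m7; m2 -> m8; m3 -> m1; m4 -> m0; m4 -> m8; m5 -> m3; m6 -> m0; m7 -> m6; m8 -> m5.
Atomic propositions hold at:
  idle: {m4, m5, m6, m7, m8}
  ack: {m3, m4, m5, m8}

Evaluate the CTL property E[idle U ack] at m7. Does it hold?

E[idle U ack]: least fixpoint, start Z0 = Sat(ack) = {m3, m4, m5, m8}, add states in Sat(idle) with some successor in Z. Already a fixed point.
Sat(E[idle U ack]) = {m3, m4, m5, m8}
m7 ∉ Sat(E[idle U ack]) = {m3, m4, m5, m8}, so the formula does not hold at m7.

No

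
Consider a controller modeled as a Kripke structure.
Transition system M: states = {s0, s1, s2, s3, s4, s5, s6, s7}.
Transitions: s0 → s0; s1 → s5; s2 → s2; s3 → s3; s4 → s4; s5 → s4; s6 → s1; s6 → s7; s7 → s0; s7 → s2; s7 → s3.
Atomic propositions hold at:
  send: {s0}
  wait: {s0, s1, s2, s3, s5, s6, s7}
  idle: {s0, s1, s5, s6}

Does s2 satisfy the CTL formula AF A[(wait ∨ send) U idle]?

Sat(wait ∨ send) = {s0, s1, s2, s3, s5, s6, s7}
A[(wait ∨ send) U idle]: least fixpoint, start Z0 = Sat(idle) = {s0, s1, s5, s6}, add states in Sat(wait ∨ send) with every successor in Z. Already a fixed point.
Sat(A[(wait ∨ send) U idle]) = {s0, s1, s5, s6}
AF A[(wait ∨ send) U idle]: least fixpoint, start Z0 = {s0, s1, s5, s6}, add states with every successor in Z. Already a fixed point.
Sat(AF A[(wait ∨ send) U idle]) = {s0, s1, s5, s6}
s2 ∉ Sat(AF A[(wait ∨ send) U idle]) = {s0, s1, s5, s6}, so the formula does not hold at s2.

No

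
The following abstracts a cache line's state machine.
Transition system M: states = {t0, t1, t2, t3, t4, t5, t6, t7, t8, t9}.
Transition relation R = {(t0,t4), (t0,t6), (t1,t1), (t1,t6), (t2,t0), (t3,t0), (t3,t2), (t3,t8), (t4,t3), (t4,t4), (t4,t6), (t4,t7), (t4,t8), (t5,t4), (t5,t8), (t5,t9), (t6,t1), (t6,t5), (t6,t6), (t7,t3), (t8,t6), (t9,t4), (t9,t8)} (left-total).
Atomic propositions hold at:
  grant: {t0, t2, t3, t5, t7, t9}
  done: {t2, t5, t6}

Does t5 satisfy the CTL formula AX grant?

No

Sat(AX grant) = {s : every successor in {t0, t2, t3, t5, t7, t9}} = {t2, t7}
t5 ∉ Sat(AX grant) = {t2, t7}, so the formula does not hold at t5.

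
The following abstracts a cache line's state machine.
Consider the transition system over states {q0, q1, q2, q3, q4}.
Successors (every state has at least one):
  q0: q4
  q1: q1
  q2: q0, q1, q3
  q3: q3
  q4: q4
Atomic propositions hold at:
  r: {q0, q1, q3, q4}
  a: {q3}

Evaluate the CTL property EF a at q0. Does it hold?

No

EF a: least fixpoint, start Z0 = {q3}, add states with some successor in Z. Z1 = {q2, q3}; fixed.
Sat(EF a) = {q2, q3}
q0 ∉ Sat(EF a) = {q2, q3}, so the formula does not hold at q0.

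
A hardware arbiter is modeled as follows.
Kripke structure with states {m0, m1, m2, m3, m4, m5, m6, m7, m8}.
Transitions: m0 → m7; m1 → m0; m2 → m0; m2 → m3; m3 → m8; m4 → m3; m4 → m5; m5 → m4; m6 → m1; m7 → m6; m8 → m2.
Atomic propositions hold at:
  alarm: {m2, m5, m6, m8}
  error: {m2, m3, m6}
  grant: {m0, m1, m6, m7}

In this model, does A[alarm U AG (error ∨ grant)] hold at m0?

Sat(error ∨ grant) = {m0, m1, m2, m3, m6, m7}
AG (error ∨ grant): greatest fixpoint, start Z0 = {m0, m1, m2, m3, m6, m7}, keep only states in Sat with every successor in Z. Z1 = {m0, m1, m2, m6, m7}; Z2 = {m0, m1, m6, m7}; fixed.
Sat(AG (error ∨ grant)) = {m0, m1, m6, m7}
A[alarm U AG (error ∨ grant)]: least fixpoint, start Z0 = Sat(AG (error ∨ grant)) = {m0, m1, m6, m7}, add states in Sat(alarm) with every successor in Z. Already a fixed point.
Sat(A[alarm U AG (error ∨ grant)]) = {m0, m1, m6, m7}
m0 ∈ Sat(A[alarm U AG (error ∨ grant)]) = {m0, m1, m6, m7}, so the formula holds at m0.

Yes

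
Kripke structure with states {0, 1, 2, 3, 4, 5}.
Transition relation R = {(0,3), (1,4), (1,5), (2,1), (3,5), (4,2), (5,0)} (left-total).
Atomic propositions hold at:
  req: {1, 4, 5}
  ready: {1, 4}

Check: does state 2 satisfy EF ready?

EF ready: least fixpoint, start Z0 = {1, 4}, add states with some successor in Z. Z1 = {1, 2, 4}; fixed.
Sat(EF ready) = {1, 2, 4}
2 ∈ Sat(EF ready) = {1, 2, 4}, so the formula holds at 2.

Yes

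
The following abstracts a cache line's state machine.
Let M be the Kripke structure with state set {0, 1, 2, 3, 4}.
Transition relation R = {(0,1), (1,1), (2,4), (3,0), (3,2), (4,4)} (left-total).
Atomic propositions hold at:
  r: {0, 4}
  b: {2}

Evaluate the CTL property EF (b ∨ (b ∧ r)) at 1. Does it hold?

Sat(b ∧ r) = ∅
Sat(b ∨ (b ∧ r)) = {2}
EF (b ∨ (b ∧ r)): least fixpoint, start Z0 = {2}, add states with some successor in Z. Z1 = {2, 3}; fixed.
Sat(EF (b ∨ (b ∧ r))) = {2, 3}
1 ∉ Sat(EF (b ∨ (b ∧ r))) = {2, 3}, so the formula does not hold at 1.

No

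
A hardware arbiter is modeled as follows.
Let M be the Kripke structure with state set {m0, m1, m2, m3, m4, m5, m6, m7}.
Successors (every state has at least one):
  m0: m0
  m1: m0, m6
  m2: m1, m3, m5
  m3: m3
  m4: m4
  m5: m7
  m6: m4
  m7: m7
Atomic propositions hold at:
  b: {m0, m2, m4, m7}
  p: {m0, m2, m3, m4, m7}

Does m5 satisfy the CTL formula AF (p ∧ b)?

Yes

Sat(p ∧ b) = {m0, m2, m4, m7}
AF (p ∧ b): least fixpoint, start Z0 = {m0, m2, m4, m7}, add states with every successor in Z. Z1 = {m0, m2, m4, m5, m6, m7}; Z2 = {m0, m1, m2, m4, m5, m6, m7}; fixed.
Sat(AF (p ∧ b)) = {m0, m1, m2, m4, m5, m6, m7}
m5 ∈ Sat(AF (p ∧ b)) = {m0, m1, m2, m4, m5, m6, m7}, so the formula holds at m5.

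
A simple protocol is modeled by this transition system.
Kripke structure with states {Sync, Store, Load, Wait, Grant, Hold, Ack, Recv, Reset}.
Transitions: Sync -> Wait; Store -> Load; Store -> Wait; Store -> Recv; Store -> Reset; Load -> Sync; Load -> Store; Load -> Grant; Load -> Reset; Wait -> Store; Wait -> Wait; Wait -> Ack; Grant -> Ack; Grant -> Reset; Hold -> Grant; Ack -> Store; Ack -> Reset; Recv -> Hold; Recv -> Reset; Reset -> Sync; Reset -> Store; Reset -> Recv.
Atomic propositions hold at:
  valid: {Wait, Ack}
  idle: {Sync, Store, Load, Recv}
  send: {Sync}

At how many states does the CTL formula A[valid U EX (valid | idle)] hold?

7

Sat(valid | idle) = {Sync, Store, Load, Wait, Ack, Recv}
Sat(EX (valid | idle)) = {s : some successor in {Sync, Store, Load, Wait, Ack, Recv}} = {Sync, Store, Load, Wait, Grant, Ack, Reset}
A[valid U EX (valid | idle)]: least fixpoint, start Z0 = Sat(EX (valid | idle)) = {Sync, Store, Load, Wait, Grant, Ack, Reset}, add states in Sat(valid) with every successor in Z. Already a fixed point.
Sat(A[valid U EX (valid | idle)]) = {Sync, Store, Load, Wait, Grant, Ack, Reset}
|Sat(A[valid U EX (valid | idle)])| = |{Sync, Store, Load, Wait, Grant, Ack, Reset}| = 7.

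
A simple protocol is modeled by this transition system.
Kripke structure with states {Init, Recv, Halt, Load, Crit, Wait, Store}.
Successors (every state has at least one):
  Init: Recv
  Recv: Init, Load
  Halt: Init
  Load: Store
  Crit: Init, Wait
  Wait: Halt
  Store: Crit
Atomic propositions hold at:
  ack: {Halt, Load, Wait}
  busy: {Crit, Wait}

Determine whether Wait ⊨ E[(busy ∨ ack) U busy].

Yes

Sat(busy ∨ ack) = {Halt, Load, Crit, Wait}
E[(busy ∨ ack) U busy]: least fixpoint, start Z0 = Sat(busy) = {Crit, Wait}, add states in Sat(busy ∨ ack) with some successor in Z. Already a fixed point.
Sat(E[(busy ∨ ack) U busy]) = {Crit, Wait}
Wait ∈ Sat(E[(busy ∨ ack) U busy]) = {Crit, Wait}, so the formula holds at Wait.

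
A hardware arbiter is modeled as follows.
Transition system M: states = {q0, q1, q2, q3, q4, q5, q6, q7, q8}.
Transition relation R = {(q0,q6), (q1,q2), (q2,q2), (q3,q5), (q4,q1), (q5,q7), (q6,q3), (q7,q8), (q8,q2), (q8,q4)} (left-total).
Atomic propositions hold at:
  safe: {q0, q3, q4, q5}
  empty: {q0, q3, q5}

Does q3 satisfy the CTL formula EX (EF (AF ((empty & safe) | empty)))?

Sat(empty & safe) = {q0, q3, q5}
Sat((empty & safe) | empty) = {q0, q3, q5}
AF ((empty & safe) | empty): least fixpoint, start Z0 = {q0, q3, q5}, add states with every successor in Z. Z1 = {q0, q3, q5, q6}; fixed.
Sat(AF ((empty & safe) | empty)) = {q0, q3, q5, q6}
EF (AF ((empty & safe) | empty)): least fixpoint, start Z0 = {q0, q3, q5, q6}, add states with some successor in Z. Already a fixed point.
Sat(EF (AF ((empty & safe) | empty))) = {q0, q3, q5, q6}
Sat(EX (EF (AF ((empty & safe) | empty)))) = {s : some successor in {q0, q3, q5, q6}} = {q0, q3, q6}
q3 ∈ Sat(EX (EF (AF ((empty & safe) | empty)))) = {q0, q3, q6}, so the formula holds at q3.

Yes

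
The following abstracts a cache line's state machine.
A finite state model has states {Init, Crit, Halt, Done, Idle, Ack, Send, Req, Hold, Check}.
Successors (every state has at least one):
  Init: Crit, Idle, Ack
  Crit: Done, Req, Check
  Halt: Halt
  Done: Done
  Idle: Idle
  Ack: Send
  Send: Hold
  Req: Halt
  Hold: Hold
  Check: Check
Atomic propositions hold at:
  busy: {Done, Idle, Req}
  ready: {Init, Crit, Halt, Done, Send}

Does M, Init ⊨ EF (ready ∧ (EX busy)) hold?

Sat(EX busy) = {s : some successor in {Done, Idle, Req}} = {Init, Crit, Done, Idle}
Sat(ready ∧ (EX busy)) = {Init, Crit, Done}
EF (ready ∧ (EX busy)): least fixpoint, start Z0 = {Init, Crit, Done}, add states with some successor in Z. Already a fixed point.
Sat(EF (ready ∧ (EX busy))) = {Init, Crit, Done}
Init ∈ Sat(EF (ready ∧ (EX busy))) = {Init, Crit, Done}, so the formula holds at Init.

Yes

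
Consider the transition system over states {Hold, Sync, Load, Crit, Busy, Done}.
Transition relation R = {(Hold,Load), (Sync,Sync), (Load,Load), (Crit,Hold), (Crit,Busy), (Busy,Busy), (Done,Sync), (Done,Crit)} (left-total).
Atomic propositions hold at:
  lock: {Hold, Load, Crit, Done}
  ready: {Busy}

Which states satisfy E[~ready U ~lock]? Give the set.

Sat(~ready) = {Hold, Sync, Load, Crit, Done}
Sat(~lock) = {Sync, Busy}
E[~ready U ~lock]: least fixpoint, start Z0 = Sat(~lock) = {Sync, Busy}, add states in Sat(~ready) with some successor in Z. Z1 = {Sync, Crit, Busy, Done}; fixed.
Sat(E[~ready U ~lock]) = {Sync, Crit, Busy, Done}

{Sync, Crit, Busy, Done}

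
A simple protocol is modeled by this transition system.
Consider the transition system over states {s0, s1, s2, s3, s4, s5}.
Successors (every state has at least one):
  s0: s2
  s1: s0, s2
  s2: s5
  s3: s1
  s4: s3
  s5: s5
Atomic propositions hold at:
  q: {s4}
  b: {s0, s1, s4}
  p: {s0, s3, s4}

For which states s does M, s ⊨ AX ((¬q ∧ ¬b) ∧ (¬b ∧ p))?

{s4}

Sat(¬q) = {s0, s1, s2, s3, s5}
Sat(¬b) = {s2, s3, s5}
Sat(¬q ∧ ¬b) = {s2, s3, s5}
Sat(¬b ∧ p) = {s3}
Sat((¬q ∧ ¬b) ∧ (¬b ∧ p)) = {s3}
Sat(AX ((¬q ∧ ¬b) ∧ (¬b ∧ p))) = {s : every successor in {s3}} = {s4}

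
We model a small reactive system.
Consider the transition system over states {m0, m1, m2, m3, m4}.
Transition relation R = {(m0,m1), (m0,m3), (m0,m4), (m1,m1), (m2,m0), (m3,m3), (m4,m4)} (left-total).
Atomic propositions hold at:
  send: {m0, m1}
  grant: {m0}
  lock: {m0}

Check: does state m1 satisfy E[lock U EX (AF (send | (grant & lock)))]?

Sat(grant & lock) = {m0}
Sat(send | (grant & lock)) = {m0, m1}
AF (send | (grant & lock)): least fixpoint, start Z0 = {m0, m1}, add states with every successor in Z. Z1 = {m0, m1, m2}; fixed.
Sat(AF (send | (grant & lock))) = {m0, m1, m2}
Sat(EX (AF (send | (grant & lock)))) = {s : some successor in {m0, m1, m2}} = {m0, m1, m2}
E[lock U EX (AF (send | (grant & lock)))]: least fixpoint, start Z0 = Sat(EX (AF (send | (grant & lock)))) = {m0, m1, m2}, add states in Sat(lock) with some successor in Z. Already a fixed point.
Sat(E[lock U EX (AF (send | (grant & lock)))]) = {m0, m1, m2}
m1 ∈ Sat(E[lock U EX (AF (send | (grant & lock)))]) = {m0, m1, m2}, so the formula holds at m1.

Yes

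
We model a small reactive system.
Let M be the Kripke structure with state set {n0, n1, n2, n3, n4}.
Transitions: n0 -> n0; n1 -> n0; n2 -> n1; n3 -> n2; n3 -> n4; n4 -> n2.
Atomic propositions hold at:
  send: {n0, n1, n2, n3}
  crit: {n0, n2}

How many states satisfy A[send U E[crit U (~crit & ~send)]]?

1

Sat(~crit) = {n1, n3, n4}
Sat(~send) = {n4}
Sat(~crit & ~send) = {n4}
E[crit U (~crit & ~send)]: least fixpoint, start Z0 = Sat((~crit & ~send)) = {n4}, add states in Sat(crit) with some successor in Z. Already a fixed point.
Sat(E[crit U (~crit & ~send)]) = {n4}
A[send U E[crit U (~crit & ~send)]]: least fixpoint, start Z0 = Sat(E[crit U (~crit & ~send)]) = {n4}, add states in Sat(send) with every successor in Z. Already a fixed point.
Sat(A[send U E[crit U (~crit & ~send)]]) = {n4}
|Sat(A[send U E[crit U (~crit & ~send)]])| = |{n4}| = 1.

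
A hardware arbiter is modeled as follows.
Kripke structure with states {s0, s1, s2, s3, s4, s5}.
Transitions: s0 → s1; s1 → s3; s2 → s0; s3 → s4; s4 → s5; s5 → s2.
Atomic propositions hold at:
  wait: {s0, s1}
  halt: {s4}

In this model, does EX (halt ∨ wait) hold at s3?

Yes

Sat(halt ∨ wait) = {s0, s1, s4}
Sat(EX (halt ∨ wait)) = {s : some successor in {s0, s1, s4}} = {s0, s2, s3}
s3 ∈ Sat(EX (halt ∨ wait)) = {s0, s2, s3}, so the formula holds at s3.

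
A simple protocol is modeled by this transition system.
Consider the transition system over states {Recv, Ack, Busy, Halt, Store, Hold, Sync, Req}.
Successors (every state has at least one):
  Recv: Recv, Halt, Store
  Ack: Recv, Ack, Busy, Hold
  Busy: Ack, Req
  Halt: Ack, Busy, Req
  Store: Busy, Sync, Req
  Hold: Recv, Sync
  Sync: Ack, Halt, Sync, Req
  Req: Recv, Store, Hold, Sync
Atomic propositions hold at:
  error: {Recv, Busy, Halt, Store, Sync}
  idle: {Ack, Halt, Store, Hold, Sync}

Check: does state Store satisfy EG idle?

Yes

EG idle: greatest fixpoint, start Z0 = {Ack, Halt, Store, Hold, Sync}, keep only states in Sat with some successor in Z. Already a fixed point.
Sat(EG idle) = {Ack, Halt, Store, Hold, Sync}
Store ∈ Sat(EG idle) = {Ack, Halt, Store, Hold, Sync}, so the formula holds at Store.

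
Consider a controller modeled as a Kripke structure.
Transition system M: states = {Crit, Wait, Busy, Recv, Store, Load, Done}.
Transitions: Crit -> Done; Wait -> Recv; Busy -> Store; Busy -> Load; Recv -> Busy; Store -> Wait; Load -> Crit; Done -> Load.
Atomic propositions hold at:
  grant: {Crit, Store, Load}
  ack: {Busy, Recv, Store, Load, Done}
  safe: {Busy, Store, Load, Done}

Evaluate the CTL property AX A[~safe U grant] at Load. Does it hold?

Sat(~safe) = {Crit, Wait, Recv}
A[~safe U grant]: least fixpoint, start Z0 = Sat(grant) = {Crit, Store, Load}, add states in Sat(~safe) with every successor in Z. Already a fixed point.
Sat(A[~safe U grant]) = {Crit, Store, Load}
Sat(AX A[~safe U grant]) = {s : every successor in {Crit, Store, Load}} = {Busy, Load, Done}
Load ∈ Sat(AX A[~safe U grant]) = {Busy, Load, Done}, so the formula holds at Load.

Yes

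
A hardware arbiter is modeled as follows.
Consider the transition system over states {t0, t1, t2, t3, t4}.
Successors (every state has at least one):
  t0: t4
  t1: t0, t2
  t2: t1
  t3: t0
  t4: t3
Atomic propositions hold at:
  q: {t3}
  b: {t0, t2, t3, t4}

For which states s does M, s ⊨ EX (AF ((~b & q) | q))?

{t0, t1, t3, t4}

Sat(~b) = {t1}
Sat(~b & q) = ∅
Sat((~b & q) | q) = {t3}
AF ((~b & q) | q): least fixpoint, start Z0 = {t3}, add states with every successor in Z. Z1 = {t3, t4}; Z2 = {t0, t3, t4}; fixed.
Sat(AF ((~b & q) | q)) = {t0, t3, t4}
Sat(EX (AF ((~b & q) | q))) = {s : some successor in {t0, t3, t4}} = {t0, t1, t3, t4}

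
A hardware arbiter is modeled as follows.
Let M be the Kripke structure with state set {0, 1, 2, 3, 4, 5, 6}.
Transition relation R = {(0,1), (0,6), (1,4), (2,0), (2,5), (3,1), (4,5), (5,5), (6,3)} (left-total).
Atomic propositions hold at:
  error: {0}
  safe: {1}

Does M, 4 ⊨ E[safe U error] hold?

No

E[safe U error]: least fixpoint, start Z0 = Sat(error) = {0}, add states in Sat(safe) with some successor in Z. Already a fixed point.
Sat(E[safe U error]) = {0}
4 ∉ Sat(E[safe U error]) = {0}, so the formula does not hold at 4.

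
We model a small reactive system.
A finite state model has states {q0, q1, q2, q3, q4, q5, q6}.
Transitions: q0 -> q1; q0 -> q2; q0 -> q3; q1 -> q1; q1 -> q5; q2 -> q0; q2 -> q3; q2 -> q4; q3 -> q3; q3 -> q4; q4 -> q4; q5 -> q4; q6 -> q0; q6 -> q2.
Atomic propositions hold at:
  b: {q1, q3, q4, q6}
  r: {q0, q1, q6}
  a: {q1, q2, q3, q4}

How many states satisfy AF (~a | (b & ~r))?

6

Sat(~a) = {q0, q5, q6}
Sat(~r) = {q2, q3, q4, q5}
Sat(b & ~r) = {q3, q4}
Sat(~a | (b & ~r)) = {q0, q3, q4, q5, q6}
AF (~a | (b & ~r)): least fixpoint, start Z0 = {q0, q3, q4, q5, q6}, add states with every successor in Z. Z1 = {q0, q2, q3, q4, q5, q6}; fixed.
Sat(AF (~a | (b & ~r))) = {q0, q2, q3, q4, q5, q6}
|Sat(AF (~a | (b & ~r)))| = |{q0, q2, q3, q4, q5, q6}| = 6.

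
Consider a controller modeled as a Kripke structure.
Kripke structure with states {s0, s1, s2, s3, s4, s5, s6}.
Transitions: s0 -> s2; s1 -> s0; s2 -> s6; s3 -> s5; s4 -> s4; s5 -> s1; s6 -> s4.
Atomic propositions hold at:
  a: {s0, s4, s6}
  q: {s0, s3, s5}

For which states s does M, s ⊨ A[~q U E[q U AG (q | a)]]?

Sat(~q) = {s1, s2, s4, s6}
Sat(q | a) = {s0, s3, s4, s5, s6}
AG (q | a): greatest fixpoint, start Z0 = {s0, s3, s4, s5, s6}, keep only states in Sat with every successor in Z. Z1 = {s3, s4, s6}; Z2 = {s4, s6}; fixed.
Sat(AG (q | a)) = {s4, s6}
E[q U AG (q | a)]: least fixpoint, start Z0 = Sat(AG (q | a)) = {s4, s6}, add states in Sat(q) with some successor in Z. Already a fixed point.
Sat(E[q U AG (q | a)]) = {s4, s6}
A[~q U E[q U AG (q | a)]]: least fixpoint, start Z0 = Sat(E[q U AG (q | a)]) = {s4, s6}, add states in Sat(~q) with every successor in Z. Z1 = {s2, s4, s6}; fixed.
Sat(A[~q U E[q U AG (q | a)]]) = {s2, s4, s6}

{s2, s4, s6}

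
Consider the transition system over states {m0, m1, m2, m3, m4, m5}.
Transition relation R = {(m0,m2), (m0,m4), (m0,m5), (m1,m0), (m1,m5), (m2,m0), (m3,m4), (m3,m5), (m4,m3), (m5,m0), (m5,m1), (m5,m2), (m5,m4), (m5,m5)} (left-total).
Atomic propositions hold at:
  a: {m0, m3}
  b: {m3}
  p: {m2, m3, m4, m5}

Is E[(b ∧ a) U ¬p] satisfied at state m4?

Sat(b ∧ a) = {m3}
Sat(¬p) = {m0, m1}
E[(b ∧ a) U ¬p]: least fixpoint, start Z0 = Sat(¬p) = {m0, m1}, add states in Sat(b ∧ a) with some successor in Z. Already a fixed point.
Sat(E[(b ∧ a) U ¬p]) = {m0, m1}
m4 ∉ Sat(E[(b ∧ a) U ¬p]) = {m0, m1}, so the formula does not hold at m4.

No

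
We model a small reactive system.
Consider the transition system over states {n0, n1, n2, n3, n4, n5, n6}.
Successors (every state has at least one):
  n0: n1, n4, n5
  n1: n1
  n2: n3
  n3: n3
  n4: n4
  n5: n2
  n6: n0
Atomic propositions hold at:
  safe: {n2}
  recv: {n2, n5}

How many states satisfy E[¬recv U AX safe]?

Sat(¬recv) = {n0, n1, n3, n4, n6}
Sat(AX safe) = {s : every successor in {n2}} = {n5}
E[¬recv U AX safe]: least fixpoint, start Z0 = Sat(AX safe) = {n5}, add states in Sat(¬recv) with some successor in Z. Z1 = {n0, n5}; Z2 = {n0, n5, n6}; fixed.
Sat(E[¬recv U AX safe]) = {n0, n5, n6}
|Sat(E[¬recv U AX safe])| = |{n0, n5, n6}| = 3.

3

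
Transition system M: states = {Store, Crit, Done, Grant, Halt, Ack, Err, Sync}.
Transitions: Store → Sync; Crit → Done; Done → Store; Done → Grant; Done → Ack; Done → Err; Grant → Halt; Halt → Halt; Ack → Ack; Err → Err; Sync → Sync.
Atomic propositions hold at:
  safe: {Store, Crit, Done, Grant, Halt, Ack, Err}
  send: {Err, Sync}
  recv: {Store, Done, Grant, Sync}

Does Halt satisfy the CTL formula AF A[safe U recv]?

No

A[safe U recv]: least fixpoint, start Z0 = Sat(recv) = {Store, Done, Grant, Sync}, add states in Sat(safe) with every successor in Z. Z1 = {Store, Crit, Done, Grant, Sync}; fixed.
Sat(A[safe U recv]) = {Store, Crit, Done, Grant, Sync}
AF A[safe U recv]: least fixpoint, start Z0 = {Store, Crit, Done, Grant, Sync}, add states with every successor in Z. Already a fixed point.
Sat(AF A[safe U recv]) = {Store, Crit, Done, Grant, Sync}
Halt ∉ Sat(AF A[safe U recv]) = {Store, Crit, Done, Grant, Sync}, so the formula does not hold at Halt.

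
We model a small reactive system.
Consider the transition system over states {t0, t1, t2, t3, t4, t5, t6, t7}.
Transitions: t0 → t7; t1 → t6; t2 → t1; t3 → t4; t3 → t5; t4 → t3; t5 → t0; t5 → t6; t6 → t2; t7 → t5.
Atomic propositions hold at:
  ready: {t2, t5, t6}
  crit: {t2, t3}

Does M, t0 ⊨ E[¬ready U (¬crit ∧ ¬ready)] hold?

Yes

Sat(¬ready) = {t0, t1, t3, t4, t7}
Sat(¬crit) = {t0, t1, t4, t5, t6, t7}
Sat(¬crit ∧ ¬ready) = {t0, t1, t4, t7}
E[¬ready U (¬crit ∧ ¬ready)]: least fixpoint, start Z0 = Sat((¬crit ∧ ¬ready)) = {t0, t1, t4, t7}, add states in Sat(¬ready) with some successor in Z. Z1 = {t0, t1, t3, t4, t7}; fixed.
Sat(E[¬ready U (¬crit ∧ ¬ready)]) = {t0, t1, t3, t4, t7}
t0 ∈ Sat(E[¬ready U (¬crit ∧ ¬ready)]) = {t0, t1, t3, t4, t7}, so the formula holds at t0.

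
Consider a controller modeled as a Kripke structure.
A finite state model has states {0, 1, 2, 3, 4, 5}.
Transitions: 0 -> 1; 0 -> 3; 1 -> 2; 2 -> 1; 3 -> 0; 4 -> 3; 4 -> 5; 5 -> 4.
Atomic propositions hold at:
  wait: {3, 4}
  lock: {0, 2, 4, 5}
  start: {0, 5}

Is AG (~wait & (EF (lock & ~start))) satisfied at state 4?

No

Sat(~wait) = {0, 1, 2, 5}
Sat(~start) = {1, 2, 3, 4}
Sat(lock & ~start) = {2, 4}
EF (lock & ~start): least fixpoint, start Z0 = {2, 4}, add states with some successor in Z. Z1 = {1, 2, 4, 5}; Z2 = {0, 1, 2, 4, 5}; Z3 = {0, 1, 2, 3, 4, 5}; fixed.
Sat(EF (lock & ~start)) = {0, 1, 2, 3, 4, 5}
Sat(~wait & (EF (lock & ~start))) = {0, 1, 2, 5}
AG (~wait & (EF (lock & ~start))): greatest fixpoint, start Z0 = {0, 1, 2, 5}, keep only states in Sat with every successor in Z. Z1 = {1, 2}; fixed.
Sat(AG (~wait & (EF (lock & ~start)))) = {1, 2}
4 ∉ Sat(AG (~wait & (EF (lock & ~start)))) = {1, 2}, so the formula does not hold at 4.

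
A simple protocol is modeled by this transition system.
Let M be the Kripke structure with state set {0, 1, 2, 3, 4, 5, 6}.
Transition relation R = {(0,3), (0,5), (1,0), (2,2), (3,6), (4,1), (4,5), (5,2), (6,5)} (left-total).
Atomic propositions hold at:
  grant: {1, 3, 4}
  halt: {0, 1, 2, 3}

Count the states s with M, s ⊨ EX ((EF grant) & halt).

EF grant: least fixpoint, start Z0 = {1, 3, 4}, add states with some successor in Z. Z1 = {0, 1, 3, 4}; fixed.
Sat(EF grant) = {0, 1, 3, 4}
Sat((EF grant) & halt) = {0, 1, 3}
Sat(EX ((EF grant) & halt)) = {s : some successor in {0, 1, 3}} = {0, 1, 4}
|Sat(EX ((EF grant) & halt))| = |{0, 1, 4}| = 3.

3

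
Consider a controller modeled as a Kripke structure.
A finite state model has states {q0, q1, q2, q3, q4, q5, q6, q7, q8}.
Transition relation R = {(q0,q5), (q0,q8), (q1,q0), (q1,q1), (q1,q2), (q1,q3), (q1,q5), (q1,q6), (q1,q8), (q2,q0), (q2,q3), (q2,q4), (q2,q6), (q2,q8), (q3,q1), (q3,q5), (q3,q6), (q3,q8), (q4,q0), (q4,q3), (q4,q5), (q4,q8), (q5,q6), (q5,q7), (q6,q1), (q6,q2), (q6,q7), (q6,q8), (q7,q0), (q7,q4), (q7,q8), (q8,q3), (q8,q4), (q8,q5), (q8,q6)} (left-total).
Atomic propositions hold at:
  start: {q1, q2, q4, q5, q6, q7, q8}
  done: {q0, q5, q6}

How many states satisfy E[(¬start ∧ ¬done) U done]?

Sat(¬start) = {q0, q3}
Sat(¬done) = {q1, q2, q3, q4, q7, q8}
Sat(¬start ∧ ¬done) = {q3}
E[(¬start ∧ ¬done) U done]: least fixpoint, start Z0 = Sat(done) = {q0, q5, q6}, add states in Sat(¬start ∧ ¬done) with some successor in Z. Z1 = {q0, q3, q5, q6}; fixed.
Sat(E[(¬start ∧ ¬done) U done]) = {q0, q3, q5, q6}
|Sat(E[(¬start ∧ ¬done) U done])| = |{q0, q3, q5, q6}| = 4.

4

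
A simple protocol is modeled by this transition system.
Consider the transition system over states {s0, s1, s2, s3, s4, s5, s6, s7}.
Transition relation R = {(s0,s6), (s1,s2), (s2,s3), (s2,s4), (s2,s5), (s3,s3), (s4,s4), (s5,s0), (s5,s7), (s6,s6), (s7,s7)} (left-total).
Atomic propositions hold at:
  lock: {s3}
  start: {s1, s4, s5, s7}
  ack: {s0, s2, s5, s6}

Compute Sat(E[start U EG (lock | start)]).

Sat(lock | start) = {s1, s3, s4, s5, s7}
EG (lock | start): greatest fixpoint, start Z0 = {s1, s3, s4, s5, s7}, keep only states in Sat with some successor in Z. Z1 = {s3, s4, s5, s7}; fixed.
Sat(EG (lock | start)) = {s3, s4, s5, s7}
E[start U EG (lock | start)]: least fixpoint, start Z0 = Sat(EG (lock | start)) = {s3, s4, s5, s7}, add states in Sat(start) with some successor in Z. Already a fixed point.
Sat(E[start U EG (lock | start)]) = {s3, s4, s5, s7}

{s3, s4, s5, s7}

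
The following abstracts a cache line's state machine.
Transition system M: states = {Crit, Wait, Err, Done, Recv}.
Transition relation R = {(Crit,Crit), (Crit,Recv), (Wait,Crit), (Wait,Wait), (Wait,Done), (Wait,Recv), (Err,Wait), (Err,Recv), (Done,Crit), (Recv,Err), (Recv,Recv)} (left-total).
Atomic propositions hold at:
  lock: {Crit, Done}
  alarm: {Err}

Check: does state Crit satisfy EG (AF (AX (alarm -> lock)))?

Sat(alarm -> lock) = {Crit, Wait, Done, Recv}
Sat(AX (alarm -> lock)) = {s : every successor in {Crit, Wait, Done, Recv}} = {Crit, Wait, Err, Done}
AF (AX (alarm -> lock)): least fixpoint, start Z0 = {Crit, Wait, Err, Done}, add states with every successor in Z. Already a fixed point.
Sat(AF (AX (alarm -> lock))) = {Crit, Wait, Err, Done}
EG (AF (AX (alarm -> lock))): greatest fixpoint, start Z0 = {Crit, Wait, Err, Done}, keep only states in Sat with some successor in Z. Already a fixed point.
Sat(EG (AF (AX (alarm -> lock)))) = {Crit, Wait, Err, Done}
Crit ∈ Sat(EG (AF (AX (alarm -> lock)))) = {Crit, Wait, Err, Done}, so the formula holds at Crit.

Yes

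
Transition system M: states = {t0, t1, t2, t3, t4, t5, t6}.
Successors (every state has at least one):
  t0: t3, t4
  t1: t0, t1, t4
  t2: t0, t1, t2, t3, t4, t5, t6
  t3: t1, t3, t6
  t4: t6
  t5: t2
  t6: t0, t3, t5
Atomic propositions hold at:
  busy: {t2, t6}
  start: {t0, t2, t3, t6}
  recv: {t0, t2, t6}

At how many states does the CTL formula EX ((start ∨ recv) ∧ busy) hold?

Sat(start ∨ recv) = {t0, t2, t3, t6}
Sat((start ∨ recv) ∧ busy) = {t2, t6}
Sat(EX ((start ∨ recv) ∧ busy)) = {s : some successor in {t2, t6}} = {t2, t3, t4, t5}
|Sat(EX ((start ∨ recv) ∧ busy))| = |{t2, t3, t4, t5}| = 4.

4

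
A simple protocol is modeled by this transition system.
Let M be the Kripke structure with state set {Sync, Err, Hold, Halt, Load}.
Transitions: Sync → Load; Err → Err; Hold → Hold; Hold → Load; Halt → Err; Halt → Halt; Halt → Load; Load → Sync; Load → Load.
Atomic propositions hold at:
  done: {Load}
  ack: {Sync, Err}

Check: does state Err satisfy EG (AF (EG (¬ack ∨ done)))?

Sat(¬ack) = {Hold, Halt, Load}
Sat(¬ack ∨ done) = {Hold, Halt, Load}
EG (¬ack ∨ done): greatest fixpoint, start Z0 = {Hold, Halt, Load}, keep only states in Sat with some successor in Z. Already a fixed point.
Sat(EG (¬ack ∨ done)) = {Hold, Halt, Load}
AF (EG (¬ack ∨ done)): least fixpoint, start Z0 = {Hold, Halt, Load}, add states with every successor in Z. Z1 = {Sync, Hold, Halt, Load}; fixed.
Sat(AF (EG (¬ack ∨ done))) = {Sync, Hold, Halt, Load}
EG (AF (EG (¬ack ∨ done))): greatest fixpoint, start Z0 = {Sync, Hold, Halt, Load}, keep only states in Sat with some successor in Z. Already a fixed point.
Sat(EG (AF (EG (¬ack ∨ done)))) = {Sync, Hold, Halt, Load}
Err ∉ Sat(EG (AF (EG (¬ack ∨ done)))) = {Sync, Hold, Halt, Load}, so the formula does not hold at Err.

No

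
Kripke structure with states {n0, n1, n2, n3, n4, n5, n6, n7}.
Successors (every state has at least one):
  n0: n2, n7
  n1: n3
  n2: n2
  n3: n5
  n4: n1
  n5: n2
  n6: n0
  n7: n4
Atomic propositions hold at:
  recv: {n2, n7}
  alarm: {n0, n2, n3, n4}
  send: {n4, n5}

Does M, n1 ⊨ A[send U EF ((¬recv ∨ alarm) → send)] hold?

Sat(¬recv) = {n0, n1, n3, n4, n5, n6}
Sat(¬recv ∨ alarm) = {n0, n1, n2, n3, n4, n5, n6}
Sat((¬recv ∨ alarm) → send) = {n4, n5, n7}
EF ((¬recv ∨ alarm) → send): least fixpoint, start Z0 = {n4, n5, n7}, add states with some successor in Z. Z1 = {n0, n3, n4, n5, n7}; Z2 = {n0, n1, n3, n4, n5, n6, n7}; fixed.
Sat(EF ((¬recv ∨ alarm) → send)) = {n0, n1, n3, n4, n5, n6, n7}
A[send U EF ((¬recv ∨ alarm) → send)]: least fixpoint, start Z0 = Sat(EF ((¬recv ∨ alarm) → send)) = {n0, n1, n3, n4, n5, n6, n7}, add states in Sat(send) with every successor in Z. Already a fixed point.
Sat(A[send U EF ((¬recv ∨ alarm) → send)]) = {n0, n1, n3, n4, n5, n6, n7}
n1 ∈ Sat(A[send U EF ((¬recv ∨ alarm) → send)]) = {n0, n1, n3, n4, n5, n6, n7}, so the formula holds at n1.

Yes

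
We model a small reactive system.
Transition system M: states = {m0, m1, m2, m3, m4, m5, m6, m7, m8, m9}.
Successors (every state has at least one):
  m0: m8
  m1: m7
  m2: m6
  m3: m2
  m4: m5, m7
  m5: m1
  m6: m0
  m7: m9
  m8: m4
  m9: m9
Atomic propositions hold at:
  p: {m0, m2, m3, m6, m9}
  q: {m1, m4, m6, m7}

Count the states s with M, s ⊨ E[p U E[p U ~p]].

Sat(~p) = {m1, m4, m5, m7, m8}
E[p U ~p]: least fixpoint, start Z0 = Sat(~p) = {m1, m4, m5, m7, m8}, add states in Sat(p) with some successor in Z. Z1 = {m0, m1, m4, m5, m7, m8}; Z2 = {m0, m1, m4, m5, m6, m7, m8}; Z3 = {m0, m1, m2, m4, m5, m6, m7, m8}; Z4 = {m0, m1, m2, m3, m4, m5, m6, m7, m8}; fixed.
Sat(E[p U ~p]) = {m0, m1, m2, m3, m4, m5, m6, m7, m8}
E[p U E[p U ~p]]: least fixpoint, start Z0 = Sat(E[p U ~p]) = {m0, m1, m2, m3, m4, m5, m6, m7, m8}, add states in Sat(p) with some successor in Z. Already a fixed point.
Sat(E[p U E[p U ~p]]) = {m0, m1, m2, m3, m4, m5, m6, m7, m8}
|Sat(E[p U E[p U ~p]])| = |{m0, m1, m2, m3, m4, m5, m6, m7, m8}| = 9.

9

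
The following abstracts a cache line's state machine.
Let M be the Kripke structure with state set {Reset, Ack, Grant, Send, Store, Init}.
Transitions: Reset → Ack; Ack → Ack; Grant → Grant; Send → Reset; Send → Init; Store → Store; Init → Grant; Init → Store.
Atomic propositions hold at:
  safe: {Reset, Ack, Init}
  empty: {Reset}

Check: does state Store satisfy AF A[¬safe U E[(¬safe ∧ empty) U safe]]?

Sat(¬safe) = {Grant, Send, Store}
Sat(¬safe ∧ empty) = ∅
E[(¬safe ∧ empty) U safe]: least fixpoint, start Z0 = Sat(safe) = {Reset, Ack, Init}, add states in Sat(¬safe ∧ empty) with some successor in Z. Already a fixed point.
Sat(E[(¬safe ∧ empty) U safe]) = {Reset, Ack, Init}
A[¬safe U E[(¬safe ∧ empty) U safe]]: least fixpoint, start Z0 = Sat(E[(¬safe ∧ empty) U safe]) = {Reset, Ack, Init}, add states in Sat(¬safe) with every successor in Z. Z1 = {Reset, Ack, Send, Init}; fixed.
Sat(A[¬safe U E[(¬safe ∧ empty) U safe]]) = {Reset, Ack, Send, Init}
AF A[¬safe U E[(¬safe ∧ empty) U safe]]: least fixpoint, start Z0 = {Reset, Ack, Send, Init}, add states with every successor in Z. Already a fixed point.
Sat(AF A[¬safe U E[(¬safe ∧ empty) U safe]]) = {Reset, Ack, Send, Init}
Store ∉ Sat(AF A[¬safe U E[(¬safe ∧ empty) U safe]]) = {Reset, Ack, Send, Init}, so the formula does not hold at Store.

No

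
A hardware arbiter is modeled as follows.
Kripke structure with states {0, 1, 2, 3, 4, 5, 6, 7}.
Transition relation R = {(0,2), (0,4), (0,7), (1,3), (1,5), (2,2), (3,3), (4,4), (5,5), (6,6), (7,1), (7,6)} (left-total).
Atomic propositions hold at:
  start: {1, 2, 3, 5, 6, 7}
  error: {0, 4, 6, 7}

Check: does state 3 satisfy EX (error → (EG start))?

EG start: greatest fixpoint, start Z0 = {1, 2, 3, 5, 6, 7}, keep only states in Sat with some successor in Z. Already a fixed point.
Sat(EG start) = {1, 2, 3, 5, 6, 7}
Sat(error → (EG start)) = {1, 2, 3, 5, 6, 7}
Sat(EX (error → (EG start))) = {s : some successor in {1, 2, 3, 5, 6, 7}} = {0, 1, 2, 3, 5, 6, 7}
3 ∈ Sat(EX (error → (EG start))) = {0, 1, 2, 3, 5, 6, 7}, so the formula holds at 3.

Yes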